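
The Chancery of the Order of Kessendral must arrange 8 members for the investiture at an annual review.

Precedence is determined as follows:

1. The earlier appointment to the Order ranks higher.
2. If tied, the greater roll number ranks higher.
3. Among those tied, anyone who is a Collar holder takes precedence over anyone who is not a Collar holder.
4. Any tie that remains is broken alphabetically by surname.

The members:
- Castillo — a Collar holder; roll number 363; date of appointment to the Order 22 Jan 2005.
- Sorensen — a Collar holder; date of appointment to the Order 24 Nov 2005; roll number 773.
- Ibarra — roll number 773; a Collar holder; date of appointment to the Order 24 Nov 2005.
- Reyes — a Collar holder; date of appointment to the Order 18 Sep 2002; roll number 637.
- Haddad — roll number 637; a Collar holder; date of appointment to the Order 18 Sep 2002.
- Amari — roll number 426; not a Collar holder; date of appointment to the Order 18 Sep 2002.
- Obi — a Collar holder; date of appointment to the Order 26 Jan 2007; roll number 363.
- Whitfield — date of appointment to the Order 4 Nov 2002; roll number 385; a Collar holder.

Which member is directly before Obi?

By date of appointment to the Order (earlier first): Haddad, Reyes and Amari (each 18 Sep 2002); then Whitfield (4 Nov 2002); then Castillo (22 Jan 2005); then Ibarra and Sorensen (both 24 Nov 2005); then Obi (26 Jan 2007).
Among Haddad, Reyes and Amari, by roll number (higher first): Haddad and Reyes (637) before Amari (426).
Haddad and Reyes are each a Collar holder, so the next rule applies.
Among Haddad and Reyes, alphabetically by surname: Haddad before Reyes.
Ibarra and Sorensen both have roll number 773, so the next rule applies.
Ibarra and Sorensen are each a Collar holder, so the next rule applies.
Among Ibarra and Sorensen, alphabetically by surname: Ibarra before Sorensen.
Order: Haddad, Reyes, Amari, Whitfield, Castillo, Ibarra, Sorensen, Obi.

Sorensen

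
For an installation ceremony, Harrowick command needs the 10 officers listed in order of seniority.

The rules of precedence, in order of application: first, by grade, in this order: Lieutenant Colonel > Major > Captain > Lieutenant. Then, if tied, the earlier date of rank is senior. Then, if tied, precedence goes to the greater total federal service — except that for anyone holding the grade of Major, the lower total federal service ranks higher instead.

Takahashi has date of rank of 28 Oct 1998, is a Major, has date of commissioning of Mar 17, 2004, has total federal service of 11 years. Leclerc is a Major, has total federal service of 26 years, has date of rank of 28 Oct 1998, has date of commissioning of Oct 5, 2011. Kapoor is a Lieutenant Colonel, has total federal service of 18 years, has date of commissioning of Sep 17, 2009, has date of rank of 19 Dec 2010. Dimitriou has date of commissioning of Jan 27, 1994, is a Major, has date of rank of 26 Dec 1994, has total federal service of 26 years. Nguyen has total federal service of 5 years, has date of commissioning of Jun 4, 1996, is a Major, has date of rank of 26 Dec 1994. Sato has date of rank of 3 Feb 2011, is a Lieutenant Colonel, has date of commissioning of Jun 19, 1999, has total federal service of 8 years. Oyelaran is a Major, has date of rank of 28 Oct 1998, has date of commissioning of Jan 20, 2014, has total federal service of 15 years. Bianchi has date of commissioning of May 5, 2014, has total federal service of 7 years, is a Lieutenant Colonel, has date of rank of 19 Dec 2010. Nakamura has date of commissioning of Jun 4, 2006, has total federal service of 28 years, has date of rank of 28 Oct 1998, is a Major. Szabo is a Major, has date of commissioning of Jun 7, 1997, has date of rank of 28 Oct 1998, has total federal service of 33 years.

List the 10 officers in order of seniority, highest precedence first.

Kapoor, Bianchi, Sato, Nguyen, Dimitriou, Takahashi, Oyelaran, Leclerc, Nakamura, Szabo

By grade: Kapoor, Bianchi and Sato (Lieutenant Colonel); then Nguyen, Dimitriou, Takahashi, Oyelaran, Leclerc, Nakamura and Szabo (Major).
Among Kapoor, Bianchi and Sato, by date of rank (earlier first): Kapoor and Bianchi (19 Dec 2010) before Sato (3 Feb 2011).
Among Kapoor and Bianchi, by total federal service (higher first): Kapoor (18 years) before Bianchi (7 years).
Among Nguyen, Dimitriou, Takahashi, Oyelaran, Leclerc, Nakamura and Szabo, by date of rank (earlier first): Nguyen and Dimitriou (26 Dec 1994) before Takahashi, Oyelaran, Leclerc, Nakamura and Szabo (28 Oct 1998).
Among Nguyen and Dimitriou, by total federal service (lower first) (reversed rule for this group): Nguyen (5 years) before Dimitriou (26 years).
Among Takahashi, Oyelaran, Leclerc, Nakamura and Szabo, by total federal service (lower first) (reversed rule for this group): Takahashi (11 years) before Oyelaran (15 years) before Leclerc (26 years) before Nakamura (28 years) before Szabo (33 years).
Full order: Kapoor, Bianchi, Sato, Nguyen, Dimitriou, Takahashi, Oyelaran, Leclerc, Nakamura, Szabo.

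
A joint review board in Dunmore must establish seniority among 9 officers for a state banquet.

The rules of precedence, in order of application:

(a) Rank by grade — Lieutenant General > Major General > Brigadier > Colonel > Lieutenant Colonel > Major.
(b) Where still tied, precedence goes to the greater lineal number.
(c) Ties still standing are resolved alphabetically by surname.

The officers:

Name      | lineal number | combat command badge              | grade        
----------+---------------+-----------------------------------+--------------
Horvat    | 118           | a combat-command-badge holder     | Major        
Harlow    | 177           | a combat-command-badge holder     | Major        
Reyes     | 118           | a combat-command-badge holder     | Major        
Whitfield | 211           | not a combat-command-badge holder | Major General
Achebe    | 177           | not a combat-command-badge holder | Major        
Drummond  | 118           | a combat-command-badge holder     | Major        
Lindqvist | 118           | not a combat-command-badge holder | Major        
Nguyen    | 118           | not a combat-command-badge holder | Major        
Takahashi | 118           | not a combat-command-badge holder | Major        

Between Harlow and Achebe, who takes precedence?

By grade: Whitfield (Major General); then Achebe, Harlow, Drummond, Horvat, Lindqvist, Nguyen, Reyes and Takahashi (Major).
Among Achebe, Harlow, Drummond, Horvat, Lindqvist, Nguyen, Reyes and Takahashi, by lineal number (higher first): Achebe and Harlow (177) before Drummond, Horvat, Lindqvist, Nguyen, Reyes and Takahashi (118).
Among Achebe and Harlow, alphabetically by surname: Achebe before Harlow.
Among Drummond, Horvat, Lindqvist, Nguyen, Reyes and Takahashi, alphabetically by surname: Drummond before Horvat before Lindqvist before Nguyen before Reyes before Takahashi.
So Achebe takes precedence.

Achebe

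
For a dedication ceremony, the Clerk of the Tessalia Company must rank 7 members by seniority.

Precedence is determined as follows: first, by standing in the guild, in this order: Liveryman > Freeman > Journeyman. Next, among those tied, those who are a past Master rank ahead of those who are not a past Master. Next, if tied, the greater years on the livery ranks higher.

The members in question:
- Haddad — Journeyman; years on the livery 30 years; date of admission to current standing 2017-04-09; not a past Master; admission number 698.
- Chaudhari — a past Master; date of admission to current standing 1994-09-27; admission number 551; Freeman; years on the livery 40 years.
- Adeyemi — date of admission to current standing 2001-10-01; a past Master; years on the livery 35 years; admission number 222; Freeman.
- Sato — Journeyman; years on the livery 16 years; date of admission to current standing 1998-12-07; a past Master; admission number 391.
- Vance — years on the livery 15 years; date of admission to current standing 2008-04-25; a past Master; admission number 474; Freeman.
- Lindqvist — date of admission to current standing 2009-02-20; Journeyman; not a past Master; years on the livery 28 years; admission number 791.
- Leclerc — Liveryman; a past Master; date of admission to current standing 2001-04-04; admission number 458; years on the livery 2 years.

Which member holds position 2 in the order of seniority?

Chaudhari

By standing in the guild: Leclerc (Liveryman); then Chaudhari, Adeyemi and Vance (Freeman); then Sato, Haddad and Lindqvist (Journeyman).
Chaudhari, Adeyemi and Vance are each a past Master, so the next rule applies.
Among Chaudhari, Adeyemi and Vance, by years on the livery (higher first): Chaudhari (40 years) before Adeyemi (35 years) before Vance (15 years).
Among Sato, Haddad and Lindqvist, a past Master before not a past Master: Sato (a past Master) before Haddad and Lindqvist (not a past Master).
Among Haddad and Lindqvist, by years on the livery (higher first): Haddad (30 years) before Lindqvist (28 years).
Order: Leclerc, Chaudhari, Adeyemi, Vance, Sato, Haddad, Lindqvist.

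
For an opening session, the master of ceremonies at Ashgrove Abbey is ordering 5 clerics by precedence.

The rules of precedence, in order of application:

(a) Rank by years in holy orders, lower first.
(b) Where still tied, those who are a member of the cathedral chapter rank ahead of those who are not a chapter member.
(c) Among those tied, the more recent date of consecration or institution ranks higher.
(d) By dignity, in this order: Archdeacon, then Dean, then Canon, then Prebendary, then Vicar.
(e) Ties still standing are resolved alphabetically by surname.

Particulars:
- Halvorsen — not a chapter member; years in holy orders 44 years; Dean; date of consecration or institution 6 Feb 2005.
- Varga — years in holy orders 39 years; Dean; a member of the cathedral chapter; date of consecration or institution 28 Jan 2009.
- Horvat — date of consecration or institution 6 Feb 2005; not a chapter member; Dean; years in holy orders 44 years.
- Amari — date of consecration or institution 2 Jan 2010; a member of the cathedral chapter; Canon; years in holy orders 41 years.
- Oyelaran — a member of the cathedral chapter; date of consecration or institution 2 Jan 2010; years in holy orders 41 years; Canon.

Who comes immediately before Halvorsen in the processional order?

Oyelaran

By years in holy orders (lower first): Varga (39 years); then Amari and Oyelaran (both 41 years); then Halvorsen and Horvat (both 44 years).
Amari and Oyelaran are each a member of the cathedral chapter, so the next rule applies.
Amari and Oyelaran both have date of consecration or institution 2 Jan 2010, so the next rule applies.
Amari and Oyelaran are each Canon, so the next rule applies.
Among Amari and Oyelaran, alphabetically by surname: Amari before Oyelaran.
Halvorsen and Horvat are each not a chapter member, so the next rule applies.
Halvorsen and Horvat both have date of consecration or institution 6 Feb 2005, so the next rule applies.
Halvorsen and Horvat are each Dean, so the next rule applies.
Among Halvorsen and Horvat, alphabetically by surname: Halvorsen before Horvat.
Order: Varga, Amari, Oyelaran, Halvorsen, Horvat.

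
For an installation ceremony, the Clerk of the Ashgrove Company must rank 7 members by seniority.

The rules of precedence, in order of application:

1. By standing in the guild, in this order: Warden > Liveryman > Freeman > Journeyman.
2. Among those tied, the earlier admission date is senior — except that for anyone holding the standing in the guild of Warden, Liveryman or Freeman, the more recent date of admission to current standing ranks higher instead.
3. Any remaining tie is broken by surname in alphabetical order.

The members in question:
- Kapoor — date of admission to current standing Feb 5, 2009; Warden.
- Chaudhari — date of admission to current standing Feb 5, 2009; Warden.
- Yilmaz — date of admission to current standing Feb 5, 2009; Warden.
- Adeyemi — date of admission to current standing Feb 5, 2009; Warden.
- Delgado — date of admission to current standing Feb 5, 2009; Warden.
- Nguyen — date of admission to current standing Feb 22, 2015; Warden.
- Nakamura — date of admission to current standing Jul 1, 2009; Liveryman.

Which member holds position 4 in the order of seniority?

Delgado

By standing in the guild: Nguyen, Adeyemi, Chaudhari, Delgado, Kapoor and Yilmaz (Warden); then Nakamura (Liveryman).
Among Nguyen, Adeyemi, Chaudhari, Delgado, Kapoor and Yilmaz, by date of admission to current standing (later first) (reversed rule for this group): Nguyen (Feb 22, 2015) before Adeyemi, Chaudhari, Delgado, Kapoor and Yilmaz (Feb 5, 2009).
Among Adeyemi, Chaudhari, Delgado, Kapoor and Yilmaz, alphabetically by surname: Adeyemi before Chaudhari before Delgado before Kapoor before Yilmaz.
Order: Nguyen, Adeyemi, Chaudhari, Delgado, Kapoor, Yilmaz, Nakamura.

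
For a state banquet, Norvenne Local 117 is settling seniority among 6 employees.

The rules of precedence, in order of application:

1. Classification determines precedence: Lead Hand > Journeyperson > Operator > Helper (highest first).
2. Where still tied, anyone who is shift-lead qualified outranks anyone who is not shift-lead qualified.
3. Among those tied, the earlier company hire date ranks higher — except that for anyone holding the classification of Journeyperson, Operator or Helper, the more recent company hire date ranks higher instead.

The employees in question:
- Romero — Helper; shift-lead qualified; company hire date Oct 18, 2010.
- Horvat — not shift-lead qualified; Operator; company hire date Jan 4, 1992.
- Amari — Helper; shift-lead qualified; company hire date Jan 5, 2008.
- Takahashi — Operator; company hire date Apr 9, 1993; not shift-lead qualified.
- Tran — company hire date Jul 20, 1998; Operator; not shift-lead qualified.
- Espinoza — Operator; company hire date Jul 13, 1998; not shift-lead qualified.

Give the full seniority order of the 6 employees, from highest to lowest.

By classification: Tran, Espinoza, Takahashi and Horvat (Operator); then Romero and Amari (Helper).
Tran, Espinoza, Takahashi and Horvat are each not shift-lead qualified, so the next rule applies.
Among Tran, Espinoza, Takahashi and Horvat, by company hire date (later first) (reversed rule for this group): Tran (Jul 20, 1998) before Espinoza (Jul 13, 1998) before Takahashi (Apr 9, 1993) before Horvat (Jan 4, 1992).
Romero and Amari are each shift-lead qualified, so the next rule applies.
Among Romero and Amari, by company hire date (later first) (reversed rule for this group): Romero (Oct 18, 2010) before Amari (Jan 5, 2008).
Full order: Tran, Espinoza, Takahashi, Horvat, Romero, Amari.

Tran, Espinoza, Takahashi, Horvat, Romero, Amari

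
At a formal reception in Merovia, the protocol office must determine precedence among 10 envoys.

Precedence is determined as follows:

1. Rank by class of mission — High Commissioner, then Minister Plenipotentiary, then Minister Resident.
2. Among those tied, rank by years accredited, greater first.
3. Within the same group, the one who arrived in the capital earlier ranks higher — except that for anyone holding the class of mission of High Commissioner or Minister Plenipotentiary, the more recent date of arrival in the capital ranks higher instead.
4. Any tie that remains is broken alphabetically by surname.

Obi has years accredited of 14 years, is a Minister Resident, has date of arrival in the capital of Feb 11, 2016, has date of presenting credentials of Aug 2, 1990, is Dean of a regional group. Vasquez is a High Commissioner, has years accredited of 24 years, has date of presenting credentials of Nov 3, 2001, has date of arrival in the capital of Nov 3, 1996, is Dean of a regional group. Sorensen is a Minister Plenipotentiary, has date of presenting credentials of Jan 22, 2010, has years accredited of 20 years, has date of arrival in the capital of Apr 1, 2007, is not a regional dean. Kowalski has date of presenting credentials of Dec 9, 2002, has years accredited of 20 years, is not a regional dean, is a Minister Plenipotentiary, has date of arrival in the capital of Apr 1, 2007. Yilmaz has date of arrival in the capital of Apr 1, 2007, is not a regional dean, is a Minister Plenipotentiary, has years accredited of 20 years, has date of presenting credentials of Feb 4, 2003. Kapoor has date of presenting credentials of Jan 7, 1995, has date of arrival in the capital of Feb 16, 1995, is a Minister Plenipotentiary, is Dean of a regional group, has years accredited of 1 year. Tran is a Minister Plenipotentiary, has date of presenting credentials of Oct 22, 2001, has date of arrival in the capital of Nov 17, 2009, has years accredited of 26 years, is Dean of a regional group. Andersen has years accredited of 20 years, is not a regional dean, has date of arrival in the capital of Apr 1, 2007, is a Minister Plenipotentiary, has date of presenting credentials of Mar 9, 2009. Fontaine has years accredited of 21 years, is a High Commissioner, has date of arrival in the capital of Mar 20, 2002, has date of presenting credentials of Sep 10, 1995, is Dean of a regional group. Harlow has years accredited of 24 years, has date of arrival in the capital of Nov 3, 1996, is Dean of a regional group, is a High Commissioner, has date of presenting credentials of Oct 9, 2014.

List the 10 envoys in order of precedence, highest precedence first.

Harlow, Vasquez, Fontaine, Tran, Andersen, Kowalski, Sorensen, Yilmaz, Kapoor, Obi

By class of mission: Harlow, Vasquez and Fontaine (High Commissioner); then Tran, Andersen, Kowalski, Sorensen, Yilmaz and Kapoor (Minister Plenipotentiary); then Obi (Minister Resident).
Among Harlow, Vasquez and Fontaine, by years accredited (higher first): Harlow and Vasquez (24 years) before Fontaine (21 years).
Harlow and Vasquez both have date of arrival in the capital Nov 3, 1996, so the next rule applies.
Among Harlow and Vasquez, alphabetically by surname: Harlow before Vasquez.
Among Tran, Andersen, Kowalski, Sorensen, Yilmaz and Kapoor, by years accredited (higher first): Tran (26 years) before Andersen, Kowalski, Sorensen and Yilmaz (20 years) before Kapoor (1 year).
Andersen, Kowalski, Sorensen and Yilmaz all have date of arrival in the capital Apr 1, 2007, so the next rule applies.
Among Andersen, Kowalski, Sorensen and Yilmaz, alphabetically by surname: Andersen before Kowalski before Sorensen before Yilmaz.
Full order: Harlow, Vasquez, Fontaine, Tran, Andersen, Kowalski, Sorensen, Yilmaz, Kapoor, Obi.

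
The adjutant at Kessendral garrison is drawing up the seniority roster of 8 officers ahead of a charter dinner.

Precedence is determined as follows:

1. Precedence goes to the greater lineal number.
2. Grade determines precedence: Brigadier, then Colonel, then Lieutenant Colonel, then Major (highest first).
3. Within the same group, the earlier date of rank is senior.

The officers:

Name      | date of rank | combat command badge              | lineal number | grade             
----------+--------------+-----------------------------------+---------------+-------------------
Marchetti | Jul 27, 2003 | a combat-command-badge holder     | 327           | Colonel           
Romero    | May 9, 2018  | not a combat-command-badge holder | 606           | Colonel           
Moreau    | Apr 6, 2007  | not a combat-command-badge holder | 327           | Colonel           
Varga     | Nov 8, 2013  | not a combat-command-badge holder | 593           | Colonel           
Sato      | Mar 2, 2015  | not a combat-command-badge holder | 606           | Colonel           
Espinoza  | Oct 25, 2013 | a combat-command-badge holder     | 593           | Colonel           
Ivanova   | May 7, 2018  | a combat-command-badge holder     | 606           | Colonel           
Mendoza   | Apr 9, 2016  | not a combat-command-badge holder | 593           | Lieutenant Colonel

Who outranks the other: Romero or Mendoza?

By lineal number (higher first): Sato, Ivanova and Romero (each 606); then Espinoza, Varga and Mendoza (each 593); then Marchetti and Moreau (both 327).
Sato, Ivanova and Romero are each Colonel, so the next rule applies.
Among Sato, Ivanova and Romero, by date of rank (earlier first): Sato (Mar 2, 2015) before Ivanova (May 7, 2018) before Romero (May 9, 2018).
Among Espinoza, Varga and Mendoza, by grade: Espinoza and Varga (Colonel) before Mendoza (Lieutenant Colonel).
Among Espinoza and Varga, by date of rank (earlier first): Espinoza (Oct 25, 2013) before Varga (Nov 8, 2013).
Marchetti and Moreau are each Colonel, so the next rule applies.
Among Marchetti and Moreau, by date of rank (earlier first): Marchetti (Jul 27, 2003) before Moreau (Apr 6, 2007).
So Romero takes precedence.

Romero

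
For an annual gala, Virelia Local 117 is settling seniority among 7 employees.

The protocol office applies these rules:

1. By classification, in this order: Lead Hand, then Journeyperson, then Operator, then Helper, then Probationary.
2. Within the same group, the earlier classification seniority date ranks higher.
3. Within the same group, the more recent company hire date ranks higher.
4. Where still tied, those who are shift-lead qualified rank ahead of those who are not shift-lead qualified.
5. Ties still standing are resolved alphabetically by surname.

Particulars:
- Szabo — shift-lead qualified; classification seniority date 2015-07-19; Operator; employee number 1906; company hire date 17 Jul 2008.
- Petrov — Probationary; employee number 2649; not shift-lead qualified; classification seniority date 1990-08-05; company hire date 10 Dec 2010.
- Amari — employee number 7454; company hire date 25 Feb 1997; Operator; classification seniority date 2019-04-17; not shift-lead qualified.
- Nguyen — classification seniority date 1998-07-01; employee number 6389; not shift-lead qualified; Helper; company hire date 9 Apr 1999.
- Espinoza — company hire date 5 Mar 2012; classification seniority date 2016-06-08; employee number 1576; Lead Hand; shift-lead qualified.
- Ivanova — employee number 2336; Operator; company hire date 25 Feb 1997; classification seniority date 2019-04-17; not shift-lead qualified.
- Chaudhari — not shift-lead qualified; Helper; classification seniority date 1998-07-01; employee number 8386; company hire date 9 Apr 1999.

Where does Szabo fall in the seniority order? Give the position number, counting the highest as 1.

By classification: Espinoza (Lead Hand); then Szabo, Amari and Ivanova (Operator); then Chaudhari and Nguyen (Helper); then Petrov (Probationary).
Among Szabo, Amari and Ivanova, by classification seniority date (earlier first): Szabo (2015-07-19) before Amari and Ivanova (2019-04-17).
Amari and Ivanova both have company hire date 25 Feb 1997, so the next rule applies.
Amari and Ivanova are each not shift-lead qualified, so the next rule applies.
Among Amari and Ivanova, alphabetically by surname: Amari before Ivanova.
Chaudhari and Nguyen both have classification seniority date 1998-07-01, so the next rule applies.
Chaudhari and Nguyen both have company hire date 9 Apr 1999, so the next rule applies.
Chaudhari and Nguyen are each not shift-lead qualified, so the next rule applies.
Among Chaudhari and Nguyen, alphabetically by surname: Chaudhari before Nguyen.
Order: Espinoza, Szabo, Amari, Ivanova, Chaudhari, Nguyen, Petrov. So position 2.

2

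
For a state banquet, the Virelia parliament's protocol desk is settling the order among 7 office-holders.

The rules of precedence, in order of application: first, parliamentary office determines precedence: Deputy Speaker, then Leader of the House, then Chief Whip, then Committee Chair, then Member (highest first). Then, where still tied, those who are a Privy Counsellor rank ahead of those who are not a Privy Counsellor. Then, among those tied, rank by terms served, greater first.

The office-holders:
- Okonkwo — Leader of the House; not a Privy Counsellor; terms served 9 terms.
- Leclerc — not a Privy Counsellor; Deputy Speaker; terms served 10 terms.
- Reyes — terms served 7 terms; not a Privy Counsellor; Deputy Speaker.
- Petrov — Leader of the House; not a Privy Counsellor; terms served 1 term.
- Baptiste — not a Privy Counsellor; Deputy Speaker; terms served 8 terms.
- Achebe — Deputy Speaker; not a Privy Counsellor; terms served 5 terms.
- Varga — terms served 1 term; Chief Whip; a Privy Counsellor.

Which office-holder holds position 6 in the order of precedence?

By parliamentary office: Leclerc, Baptiste, Reyes and Achebe (Deputy Speaker); then Okonkwo and Petrov (Leader of the House); then Varga (Chief Whip).
Leclerc, Baptiste, Reyes and Achebe are each not a Privy Counsellor, so the next rule applies.
Among Leclerc, Baptiste, Reyes and Achebe, by terms served (higher first): Leclerc (10 terms) before Baptiste (8 terms) before Reyes (7 terms) before Achebe (5 terms).
Okonkwo and Petrov are each not a Privy Counsellor, so the next rule applies.
Among Okonkwo and Petrov, by terms served (higher first): Okonkwo (9 terms) before Petrov (1 term).
Order: Leclerc, Baptiste, Reyes, Achebe, Okonkwo, Petrov, Varga.

Petrov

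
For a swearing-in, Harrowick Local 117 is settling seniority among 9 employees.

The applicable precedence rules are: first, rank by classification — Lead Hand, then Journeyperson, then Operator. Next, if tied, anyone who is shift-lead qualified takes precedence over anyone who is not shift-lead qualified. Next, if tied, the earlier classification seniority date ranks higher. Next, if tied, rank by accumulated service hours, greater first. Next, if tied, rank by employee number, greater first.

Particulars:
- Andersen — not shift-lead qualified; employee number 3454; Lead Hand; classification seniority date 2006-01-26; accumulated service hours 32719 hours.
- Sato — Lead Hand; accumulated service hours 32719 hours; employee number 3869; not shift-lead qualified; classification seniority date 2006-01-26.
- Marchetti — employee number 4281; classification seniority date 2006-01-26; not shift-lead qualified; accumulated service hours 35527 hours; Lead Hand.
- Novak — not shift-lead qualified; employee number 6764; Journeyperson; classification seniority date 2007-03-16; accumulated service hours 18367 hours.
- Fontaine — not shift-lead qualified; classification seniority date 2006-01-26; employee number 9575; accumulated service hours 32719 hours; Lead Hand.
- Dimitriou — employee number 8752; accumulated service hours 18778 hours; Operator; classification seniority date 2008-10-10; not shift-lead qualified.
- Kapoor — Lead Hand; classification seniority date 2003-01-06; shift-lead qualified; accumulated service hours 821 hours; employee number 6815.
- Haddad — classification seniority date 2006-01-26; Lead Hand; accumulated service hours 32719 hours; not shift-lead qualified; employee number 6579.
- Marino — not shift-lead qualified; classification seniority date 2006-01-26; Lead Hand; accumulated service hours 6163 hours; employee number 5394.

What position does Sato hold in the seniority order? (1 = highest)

5

By classification: Kapoor, Marchetti, Fontaine, Haddad, Sato, Andersen and Marino (Lead Hand); then Novak (Journeyperson); then Dimitriou (Operator).
Among Kapoor, Marchetti, Fontaine, Haddad, Sato, Andersen and Marino, shift-lead qualified before not shift-lead qualified: Kapoor (shift-lead qualified) before Marchetti, Fontaine, Haddad, Sato, Andersen and Marino (not shift-lead qualified).
Marchetti, Fontaine, Haddad, Sato, Andersen and Marino all have classification seniority date 2006-01-26, so the next rule applies.
Among Marchetti, Fontaine, Haddad, Sato, Andersen and Marino, by accumulated service hours (higher first): Marchetti (35527 hours) before Fontaine, Haddad, Sato and Andersen (32719 hours) before Marino (6163 hours).
Among Fontaine, Haddad, Sato and Andersen, by employee number (higher first): Fontaine (9575) before Haddad (6579) before Sato (3869) before Andersen (3454).
Order: Kapoor, Marchetti, Fontaine, Haddad, Sato, Andersen, Marino, Novak, Dimitriou. So position 5.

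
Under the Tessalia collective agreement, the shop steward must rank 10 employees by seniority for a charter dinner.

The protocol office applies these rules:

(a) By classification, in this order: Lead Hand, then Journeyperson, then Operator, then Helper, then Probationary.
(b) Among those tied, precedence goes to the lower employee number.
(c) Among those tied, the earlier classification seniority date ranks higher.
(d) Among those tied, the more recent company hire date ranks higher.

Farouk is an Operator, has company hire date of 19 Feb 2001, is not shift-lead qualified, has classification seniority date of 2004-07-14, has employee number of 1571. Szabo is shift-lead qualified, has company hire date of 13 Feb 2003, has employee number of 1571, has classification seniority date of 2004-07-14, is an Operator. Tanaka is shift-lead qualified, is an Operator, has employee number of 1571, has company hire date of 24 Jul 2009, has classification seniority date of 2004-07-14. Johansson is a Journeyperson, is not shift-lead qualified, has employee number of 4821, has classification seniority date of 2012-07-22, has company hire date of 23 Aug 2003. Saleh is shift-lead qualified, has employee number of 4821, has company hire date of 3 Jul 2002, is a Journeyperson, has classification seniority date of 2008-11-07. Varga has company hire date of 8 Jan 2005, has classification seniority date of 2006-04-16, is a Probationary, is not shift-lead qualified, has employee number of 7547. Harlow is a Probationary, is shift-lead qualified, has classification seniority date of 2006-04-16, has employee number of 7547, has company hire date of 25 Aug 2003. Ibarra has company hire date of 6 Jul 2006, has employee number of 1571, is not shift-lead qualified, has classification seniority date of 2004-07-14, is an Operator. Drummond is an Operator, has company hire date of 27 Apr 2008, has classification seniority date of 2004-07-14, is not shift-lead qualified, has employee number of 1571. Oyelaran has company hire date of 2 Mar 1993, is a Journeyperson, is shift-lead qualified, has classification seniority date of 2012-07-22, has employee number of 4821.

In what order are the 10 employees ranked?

Saleh, Johansson, Oyelaran, Tanaka, Drummond, Ibarra, Szabo, Farouk, Varga, Harlow

By classification: Saleh, Johansson and Oyelaran (Journeyperson); then Tanaka, Drummond, Ibarra, Szabo and Farouk (Operator); then Varga and Harlow (Probationary).
Saleh, Johansson and Oyelaran all have employee number 4821, so the next rule applies.
Among Saleh, Johansson and Oyelaran, by classification seniority date (earlier first): Saleh (2008-11-07) before Johansson and Oyelaran (2012-07-22).
Among Johansson and Oyelaran, by company hire date (later first): Johansson (23 Aug 2003) before Oyelaran (2 Mar 1993).
Tanaka, Drummond, Ibarra, Szabo and Farouk all have employee number 1571, so the next rule applies.
Tanaka, Drummond, Ibarra, Szabo and Farouk all have classification seniority date 2004-07-14, so the next rule applies.
Among Tanaka, Drummond, Ibarra, Szabo and Farouk, by company hire date (later first): Tanaka (24 Jul 2009) before Drummond (27 Apr 2008) before Ibarra (6 Jul 2006) before Szabo (13 Feb 2003) before Farouk (19 Feb 2001).
Varga and Harlow both have employee number 7547, so the next rule applies.
Varga and Harlow both have classification seniority date 2006-04-16, so the next rule applies.
Among Varga and Harlow, by company hire date (later first): Varga (8 Jan 2005) before Harlow (25 Aug 2003).
Full order: Saleh, Johansson, Oyelaran, Tanaka, Drummond, Ibarra, Szabo, Farouk, Varga, Harlow.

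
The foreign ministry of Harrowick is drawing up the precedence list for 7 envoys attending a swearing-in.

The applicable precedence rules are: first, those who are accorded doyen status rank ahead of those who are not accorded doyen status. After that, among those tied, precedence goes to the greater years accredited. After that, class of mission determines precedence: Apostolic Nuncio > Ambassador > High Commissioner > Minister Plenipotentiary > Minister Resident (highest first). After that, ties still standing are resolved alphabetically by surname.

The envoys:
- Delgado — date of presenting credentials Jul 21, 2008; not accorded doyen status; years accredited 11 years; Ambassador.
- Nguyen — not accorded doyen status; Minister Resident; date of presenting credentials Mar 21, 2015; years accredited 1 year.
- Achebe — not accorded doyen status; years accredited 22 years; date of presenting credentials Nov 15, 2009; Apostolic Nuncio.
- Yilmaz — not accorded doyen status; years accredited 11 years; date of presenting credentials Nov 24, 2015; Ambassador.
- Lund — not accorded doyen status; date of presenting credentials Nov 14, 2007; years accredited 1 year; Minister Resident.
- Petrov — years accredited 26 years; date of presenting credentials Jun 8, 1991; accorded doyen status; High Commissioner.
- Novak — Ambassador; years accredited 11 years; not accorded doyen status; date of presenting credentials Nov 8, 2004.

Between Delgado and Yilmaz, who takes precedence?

Delgado

By the first rule: Petrov (accorded doyen status); then Achebe, Delgado, Novak, Yilmaz, Lund and Nguyen (each not accorded doyen status).
Among Achebe, Delgado, Novak, Yilmaz, Lund and Nguyen, by years accredited (higher first): Achebe (22 years) before Delgado, Novak and Yilmaz (11 years) before Lund and Nguyen (1 year).
Delgado, Novak and Yilmaz are each Ambassador, so the next rule applies.
Among Delgado, Novak and Yilmaz, alphabetically by surname: Delgado before Novak before Yilmaz.
Lund and Nguyen are each Minister Resident, so the next rule applies.
Among Lund and Nguyen, alphabetically by surname: Lund before Nguyen.
So Delgado takes precedence.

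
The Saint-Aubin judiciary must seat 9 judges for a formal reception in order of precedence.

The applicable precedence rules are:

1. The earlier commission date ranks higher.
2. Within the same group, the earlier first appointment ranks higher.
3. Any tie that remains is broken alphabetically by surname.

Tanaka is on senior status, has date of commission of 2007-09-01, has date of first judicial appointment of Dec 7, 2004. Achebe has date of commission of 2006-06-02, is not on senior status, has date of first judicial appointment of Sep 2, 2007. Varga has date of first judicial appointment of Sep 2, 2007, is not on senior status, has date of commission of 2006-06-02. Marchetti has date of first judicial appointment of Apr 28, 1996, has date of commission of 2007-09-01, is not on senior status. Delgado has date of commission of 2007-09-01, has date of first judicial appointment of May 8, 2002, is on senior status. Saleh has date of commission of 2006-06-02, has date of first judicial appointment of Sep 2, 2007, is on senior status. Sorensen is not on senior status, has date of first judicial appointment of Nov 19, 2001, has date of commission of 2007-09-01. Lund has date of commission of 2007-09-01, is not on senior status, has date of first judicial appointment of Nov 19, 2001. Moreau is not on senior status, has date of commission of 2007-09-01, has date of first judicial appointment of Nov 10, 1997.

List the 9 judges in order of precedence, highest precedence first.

Achebe, Saleh, Varga, Marchetti, Moreau, Lund, Sorensen, Delgado, Tanaka

By date of commission (earlier first): Achebe, Saleh and Varga (each 2006-06-02); then Marchetti, Moreau, Lund, Sorensen, Delgado and Tanaka (each 2007-09-01).
Achebe, Saleh and Varga all have date of first judicial appointment Sep 2, 2007, so the next rule applies.
Among Achebe, Saleh and Varga, alphabetically by surname: Achebe before Saleh before Varga.
Among Marchetti, Moreau, Lund, Sorensen, Delgado and Tanaka, by date of first judicial appointment (earlier first): Marchetti (Apr 28, 1996) before Moreau (Nov 10, 1997) before Lund and Sorensen (Nov 19, 2001) before Delgado (May 8, 2002) before Tanaka (Dec 7, 2004).
Among Lund and Sorensen, alphabetically by surname: Lund before Sorensen.
Full order: Achebe, Saleh, Varga, Marchetti, Moreau, Lund, Sorensen, Delgado, Tanaka.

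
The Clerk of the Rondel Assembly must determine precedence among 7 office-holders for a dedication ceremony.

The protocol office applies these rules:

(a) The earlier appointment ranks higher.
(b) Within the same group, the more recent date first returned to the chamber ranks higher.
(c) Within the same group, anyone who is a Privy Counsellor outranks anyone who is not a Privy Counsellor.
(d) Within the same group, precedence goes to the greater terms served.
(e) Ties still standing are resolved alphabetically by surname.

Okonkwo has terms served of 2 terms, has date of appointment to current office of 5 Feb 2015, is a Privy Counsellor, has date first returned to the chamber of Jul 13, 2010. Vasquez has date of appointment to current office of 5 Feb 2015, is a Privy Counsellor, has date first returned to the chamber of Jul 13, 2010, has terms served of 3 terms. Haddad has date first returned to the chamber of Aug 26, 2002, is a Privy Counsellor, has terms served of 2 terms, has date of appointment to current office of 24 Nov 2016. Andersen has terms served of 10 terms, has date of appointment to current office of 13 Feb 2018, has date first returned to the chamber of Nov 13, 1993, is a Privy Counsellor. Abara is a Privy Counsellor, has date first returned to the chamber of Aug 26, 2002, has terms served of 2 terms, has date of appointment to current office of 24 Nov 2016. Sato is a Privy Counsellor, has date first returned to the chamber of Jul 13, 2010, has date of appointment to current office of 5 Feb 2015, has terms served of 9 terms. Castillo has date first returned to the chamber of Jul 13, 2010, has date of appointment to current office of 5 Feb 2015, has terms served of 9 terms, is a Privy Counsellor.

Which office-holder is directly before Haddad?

By date of appointment to current office (earlier first): Castillo, Sato, Vasquez and Okonkwo (each 5 Feb 2015); then Abara and Haddad (both 24 Nov 2016); then Andersen (13 Feb 2018).
Castillo, Sato, Vasquez and Okonkwo all have date first returned to the chamber Jul 13, 2010, so the next rule applies.
Castillo, Sato, Vasquez and Okonkwo are each a Privy Counsellor, so the next rule applies.
Among Castillo, Sato, Vasquez and Okonkwo, by terms served (higher first): Castillo and Sato (9 terms) before Vasquez (3 terms) before Okonkwo (2 terms).
Among Castillo and Sato, alphabetically by surname: Castillo before Sato.
Abara and Haddad both have date first returned to the chamber Aug 26, 2002, so the next rule applies.
Abara and Haddad are each a Privy Counsellor, so the next rule applies.
Abara and Haddad both have terms served 2 terms, so the next rule applies.
Among Abara and Haddad, alphabetically by surname: Abara before Haddad.
Order: Castillo, Sato, Vasquez, Okonkwo, Abara, Haddad, Andersen.

Abara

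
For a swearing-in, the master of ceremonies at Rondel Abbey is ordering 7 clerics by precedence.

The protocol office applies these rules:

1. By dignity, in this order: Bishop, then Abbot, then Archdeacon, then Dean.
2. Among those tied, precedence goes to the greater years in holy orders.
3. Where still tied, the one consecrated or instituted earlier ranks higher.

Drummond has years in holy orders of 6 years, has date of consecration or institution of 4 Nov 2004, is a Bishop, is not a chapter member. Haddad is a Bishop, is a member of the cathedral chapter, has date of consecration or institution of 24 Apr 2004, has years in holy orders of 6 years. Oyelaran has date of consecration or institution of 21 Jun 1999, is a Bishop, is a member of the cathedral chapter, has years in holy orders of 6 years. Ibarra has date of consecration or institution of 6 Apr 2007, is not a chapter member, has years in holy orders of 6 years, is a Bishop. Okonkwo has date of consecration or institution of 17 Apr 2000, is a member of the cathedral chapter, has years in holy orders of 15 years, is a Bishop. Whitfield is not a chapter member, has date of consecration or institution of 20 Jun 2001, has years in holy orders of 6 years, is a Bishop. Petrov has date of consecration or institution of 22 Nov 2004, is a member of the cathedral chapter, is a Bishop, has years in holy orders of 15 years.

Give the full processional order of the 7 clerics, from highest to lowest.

Okonkwo, Petrov, Oyelaran, Whitfield, Haddad, Drummond, Ibarra

By dignity: Okonkwo, Petrov, Oyelaran, Whitfield, Haddad, Drummond and Ibarra (Bishop).
Among Okonkwo, Petrov, Oyelaran, Whitfield, Haddad, Drummond and Ibarra, by years in holy orders (higher first): Okonkwo and Petrov (15 years) before Oyelaran, Whitfield, Haddad, Drummond and Ibarra (6 years).
Among Okonkwo and Petrov, by date of consecration or institution (earlier first): Okonkwo (17 Apr 2000) before Petrov (22 Nov 2004).
Among Oyelaran, Whitfield, Haddad, Drummond and Ibarra, by date of consecration or institution (earlier first): Oyelaran (21 Jun 1999) before Whitfield (20 Jun 2001) before Haddad (24 Apr 2004) before Drummond (4 Nov 2004) before Ibarra (6 Apr 2007).
Full order: Okonkwo, Petrov, Oyelaran, Whitfield, Haddad, Drummond, Ibarra.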